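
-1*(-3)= 3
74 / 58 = 37 / 29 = 1.28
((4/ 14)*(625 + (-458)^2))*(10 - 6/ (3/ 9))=-3366224/ 7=-480889.14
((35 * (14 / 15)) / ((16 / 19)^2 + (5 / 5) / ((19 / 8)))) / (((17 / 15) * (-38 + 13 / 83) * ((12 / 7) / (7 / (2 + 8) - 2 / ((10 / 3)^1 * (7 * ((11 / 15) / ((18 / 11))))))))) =-6326417783 / 31633237152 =-0.20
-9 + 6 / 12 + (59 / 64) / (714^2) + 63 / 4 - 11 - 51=-1786325125 / 32626944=-54.75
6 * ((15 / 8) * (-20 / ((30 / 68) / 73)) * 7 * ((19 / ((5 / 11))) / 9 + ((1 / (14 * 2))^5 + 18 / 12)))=-5905505495077 / 3687936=-1601303.68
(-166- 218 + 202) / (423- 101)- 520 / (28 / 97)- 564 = -380925 / 161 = -2365.99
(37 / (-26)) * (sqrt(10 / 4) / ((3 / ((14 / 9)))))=-259 * sqrt(10) / 702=-1.17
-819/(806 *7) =-9/62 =-0.15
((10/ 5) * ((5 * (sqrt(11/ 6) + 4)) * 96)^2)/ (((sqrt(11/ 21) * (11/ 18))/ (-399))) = -59018803200 * sqrt(231)/ 121 - 13237862400 * sqrt(14)/ 11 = -11916158272.17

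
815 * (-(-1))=815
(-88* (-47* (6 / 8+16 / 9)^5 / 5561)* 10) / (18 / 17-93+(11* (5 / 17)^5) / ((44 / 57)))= -22904041184159730595 / 2742533283817498608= -8.35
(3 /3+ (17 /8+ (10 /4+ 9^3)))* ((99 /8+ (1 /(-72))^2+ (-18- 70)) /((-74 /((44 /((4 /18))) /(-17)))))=-2816016137 /322048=-8744.09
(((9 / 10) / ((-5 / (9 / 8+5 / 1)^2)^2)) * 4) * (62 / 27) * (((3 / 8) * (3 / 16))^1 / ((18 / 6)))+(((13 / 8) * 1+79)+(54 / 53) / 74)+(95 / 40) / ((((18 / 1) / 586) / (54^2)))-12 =7246477947281591 / 32129024000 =225543.05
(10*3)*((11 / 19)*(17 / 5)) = 1122 / 19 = 59.05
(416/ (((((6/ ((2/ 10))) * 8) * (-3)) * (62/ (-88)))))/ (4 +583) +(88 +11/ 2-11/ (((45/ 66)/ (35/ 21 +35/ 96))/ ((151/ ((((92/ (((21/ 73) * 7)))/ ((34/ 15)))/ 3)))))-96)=-6502701419275/ 8799195744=-739.01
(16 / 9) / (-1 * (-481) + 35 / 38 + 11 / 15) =3040 / 825339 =0.00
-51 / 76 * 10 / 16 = -255 / 608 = -0.42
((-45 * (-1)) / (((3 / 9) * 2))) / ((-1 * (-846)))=15 / 188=0.08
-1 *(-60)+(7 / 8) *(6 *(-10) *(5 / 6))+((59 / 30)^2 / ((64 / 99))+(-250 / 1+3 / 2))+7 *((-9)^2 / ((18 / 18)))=2180691 / 6400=340.73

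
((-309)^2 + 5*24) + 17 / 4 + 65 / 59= 22563099 / 236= 95606.35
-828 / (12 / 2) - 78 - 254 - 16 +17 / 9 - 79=-5068 / 9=-563.11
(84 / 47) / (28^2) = 3 / 1316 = 0.00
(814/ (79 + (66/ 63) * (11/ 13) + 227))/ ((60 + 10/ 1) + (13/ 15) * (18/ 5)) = 555555/ 15314984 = 0.04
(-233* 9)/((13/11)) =-23067/13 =-1774.38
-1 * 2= -2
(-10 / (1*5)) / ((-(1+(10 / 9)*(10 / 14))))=126 / 113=1.12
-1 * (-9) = 9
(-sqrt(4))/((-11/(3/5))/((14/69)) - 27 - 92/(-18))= 252/14143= 0.02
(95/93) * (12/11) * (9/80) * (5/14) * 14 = 0.63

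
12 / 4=3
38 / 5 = 7.60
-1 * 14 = -14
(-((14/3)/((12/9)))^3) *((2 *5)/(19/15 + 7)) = -25725/496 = -51.86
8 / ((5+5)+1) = 8 / 11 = 0.73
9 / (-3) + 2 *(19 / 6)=10 / 3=3.33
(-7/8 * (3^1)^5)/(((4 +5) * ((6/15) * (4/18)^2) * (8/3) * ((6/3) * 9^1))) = -25515/1024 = -24.92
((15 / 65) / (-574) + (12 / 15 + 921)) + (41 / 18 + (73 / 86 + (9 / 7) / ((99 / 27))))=20994356203 / 22689810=925.28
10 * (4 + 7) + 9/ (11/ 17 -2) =103.35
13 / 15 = 0.87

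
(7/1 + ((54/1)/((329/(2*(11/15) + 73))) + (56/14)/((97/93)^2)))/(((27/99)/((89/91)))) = 346989328411/4225440765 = 82.12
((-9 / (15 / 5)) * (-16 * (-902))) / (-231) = 1312 / 7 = 187.43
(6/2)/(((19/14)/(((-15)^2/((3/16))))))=50400/19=2652.63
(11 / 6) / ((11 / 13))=13 / 6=2.17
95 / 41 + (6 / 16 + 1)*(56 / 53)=3.77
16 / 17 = 0.94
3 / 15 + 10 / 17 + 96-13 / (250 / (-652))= 277721 / 2125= 130.69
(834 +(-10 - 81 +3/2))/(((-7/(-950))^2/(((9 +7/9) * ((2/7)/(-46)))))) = -59128190000/71001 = -832779.68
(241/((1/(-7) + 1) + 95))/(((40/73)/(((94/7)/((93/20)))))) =13.25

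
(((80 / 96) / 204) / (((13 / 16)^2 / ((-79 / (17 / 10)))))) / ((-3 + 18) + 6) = -126400 / 9230949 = -0.01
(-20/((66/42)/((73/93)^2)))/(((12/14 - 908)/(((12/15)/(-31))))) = -2088968/9364056075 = -0.00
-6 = -6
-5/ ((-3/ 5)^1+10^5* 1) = -25/ 499997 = -0.00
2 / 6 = 1 / 3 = 0.33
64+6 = 70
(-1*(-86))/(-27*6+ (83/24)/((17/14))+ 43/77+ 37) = -1350888/1909991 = -0.71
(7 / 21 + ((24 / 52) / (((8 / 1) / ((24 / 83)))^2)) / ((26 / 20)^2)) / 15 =15151333 / 681080985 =0.02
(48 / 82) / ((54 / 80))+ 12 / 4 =1427 / 369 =3.87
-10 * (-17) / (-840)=-17 / 84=-0.20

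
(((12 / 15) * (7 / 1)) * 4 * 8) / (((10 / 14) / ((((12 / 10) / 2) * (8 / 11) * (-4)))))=-602112 / 1375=-437.90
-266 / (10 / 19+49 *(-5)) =5054 / 4645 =1.09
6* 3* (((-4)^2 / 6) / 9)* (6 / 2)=16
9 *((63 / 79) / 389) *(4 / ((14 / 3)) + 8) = 5022 / 30731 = 0.16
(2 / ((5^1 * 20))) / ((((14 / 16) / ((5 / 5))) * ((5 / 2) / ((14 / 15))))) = 16 / 1875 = 0.01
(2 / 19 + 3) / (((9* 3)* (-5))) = -59 / 2565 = -0.02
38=38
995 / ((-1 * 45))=-199 / 9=-22.11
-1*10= -10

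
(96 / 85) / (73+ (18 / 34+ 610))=24 / 14525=0.00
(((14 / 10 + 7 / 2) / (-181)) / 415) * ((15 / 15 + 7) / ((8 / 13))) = -637 / 751150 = -0.00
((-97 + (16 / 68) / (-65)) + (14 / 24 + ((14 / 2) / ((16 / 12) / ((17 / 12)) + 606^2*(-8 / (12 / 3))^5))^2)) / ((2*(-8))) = 12756753896079574941533 / 2116858076085836328960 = 6.03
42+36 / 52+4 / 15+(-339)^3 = -7596844328 / 195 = -38958176.04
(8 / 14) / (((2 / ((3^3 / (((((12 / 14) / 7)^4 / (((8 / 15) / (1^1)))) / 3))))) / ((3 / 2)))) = 823543 / 10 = 82354.30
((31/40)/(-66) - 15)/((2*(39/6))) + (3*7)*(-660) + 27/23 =-10940514473/789360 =-13859.98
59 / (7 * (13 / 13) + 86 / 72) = 36 / 5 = 7.20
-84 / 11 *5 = -420 / 11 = -38.18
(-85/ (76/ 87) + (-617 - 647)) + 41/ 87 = -8997817/ 6612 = -1360.83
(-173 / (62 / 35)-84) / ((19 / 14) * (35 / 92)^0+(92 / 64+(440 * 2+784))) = -630728 / 5787111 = -0.11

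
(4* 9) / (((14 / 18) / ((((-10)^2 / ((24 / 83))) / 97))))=112050 / 679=165.02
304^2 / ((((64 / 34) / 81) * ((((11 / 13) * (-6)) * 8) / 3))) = -6462261 / 22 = -293739.14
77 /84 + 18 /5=271 /60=4.52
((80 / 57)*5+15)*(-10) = -12550 / 57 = -220.18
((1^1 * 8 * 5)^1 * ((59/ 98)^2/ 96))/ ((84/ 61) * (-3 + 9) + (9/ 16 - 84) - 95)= -1061705/ 1196353473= -0.00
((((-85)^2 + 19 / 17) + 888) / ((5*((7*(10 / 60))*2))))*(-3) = -248292 / 119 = -2086.49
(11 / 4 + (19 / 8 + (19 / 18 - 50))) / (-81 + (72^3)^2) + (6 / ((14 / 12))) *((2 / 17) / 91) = 722204101723337 / 108621508160280024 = 0.01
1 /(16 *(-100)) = -0.00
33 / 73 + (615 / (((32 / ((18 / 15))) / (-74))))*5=-4983081 / 584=-8532.67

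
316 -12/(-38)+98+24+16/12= 25060/57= 439.65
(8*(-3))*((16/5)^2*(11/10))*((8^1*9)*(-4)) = 9732096/125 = 77856.77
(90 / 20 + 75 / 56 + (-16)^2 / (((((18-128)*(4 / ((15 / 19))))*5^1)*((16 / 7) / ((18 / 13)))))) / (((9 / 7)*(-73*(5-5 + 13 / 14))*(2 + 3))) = -10266571 / 773529900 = -0.01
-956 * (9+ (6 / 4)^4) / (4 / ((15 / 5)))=-161325 / 16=-10082.81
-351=-351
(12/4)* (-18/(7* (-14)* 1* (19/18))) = 486/931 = 0.52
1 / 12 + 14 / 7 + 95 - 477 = -4559 / 12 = -379.92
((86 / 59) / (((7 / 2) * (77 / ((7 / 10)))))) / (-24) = -43 / 272580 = -0.00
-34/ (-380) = 0.09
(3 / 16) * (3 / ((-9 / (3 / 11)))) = -3 / 176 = -0.02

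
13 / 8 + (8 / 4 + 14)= 141 / 8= 17.62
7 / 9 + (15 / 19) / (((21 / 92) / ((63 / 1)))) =218.67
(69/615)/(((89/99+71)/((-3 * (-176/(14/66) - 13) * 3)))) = 120888207/10214330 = 11.84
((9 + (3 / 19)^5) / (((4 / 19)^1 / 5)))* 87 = 4847016645 / 260642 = 18596.45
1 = 1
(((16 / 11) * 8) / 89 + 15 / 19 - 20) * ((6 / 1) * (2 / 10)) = -2129418 / 93005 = -22.90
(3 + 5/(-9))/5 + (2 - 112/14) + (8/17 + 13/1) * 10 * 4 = 533.31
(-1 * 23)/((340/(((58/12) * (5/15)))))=-667/6120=-0.11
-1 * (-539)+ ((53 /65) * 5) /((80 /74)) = 282241 /520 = 542.77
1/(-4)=-1/4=-0.25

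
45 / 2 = 22.50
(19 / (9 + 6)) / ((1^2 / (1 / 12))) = 19 / 180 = 0.11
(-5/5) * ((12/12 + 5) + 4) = -10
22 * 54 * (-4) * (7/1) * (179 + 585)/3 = -8471232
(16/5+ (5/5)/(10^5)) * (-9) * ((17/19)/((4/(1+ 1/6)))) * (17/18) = -215787341/30400000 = -7.10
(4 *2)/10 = 4/5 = 0.80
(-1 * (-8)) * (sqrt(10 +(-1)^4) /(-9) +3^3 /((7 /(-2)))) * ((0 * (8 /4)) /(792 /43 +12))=0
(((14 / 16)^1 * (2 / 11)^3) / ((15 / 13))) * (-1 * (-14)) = 1274 / 19965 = 0.06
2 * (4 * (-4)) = -32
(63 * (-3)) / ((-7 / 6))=162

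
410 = 410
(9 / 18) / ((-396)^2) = 1 / 313632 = 0.00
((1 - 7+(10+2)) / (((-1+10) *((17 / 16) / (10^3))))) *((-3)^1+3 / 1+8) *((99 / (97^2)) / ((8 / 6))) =6336000 / 159953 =39.61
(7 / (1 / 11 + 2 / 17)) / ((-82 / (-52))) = 21.28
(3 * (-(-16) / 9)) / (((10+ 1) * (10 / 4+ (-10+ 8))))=32 / 33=0.97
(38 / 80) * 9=171 / 40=4.28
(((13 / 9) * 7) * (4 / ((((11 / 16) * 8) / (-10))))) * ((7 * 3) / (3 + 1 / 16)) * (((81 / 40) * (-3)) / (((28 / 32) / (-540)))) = -1890476.88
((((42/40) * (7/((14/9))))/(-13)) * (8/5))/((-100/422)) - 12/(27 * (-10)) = 2.50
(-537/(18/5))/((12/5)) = -4475/72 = -62.15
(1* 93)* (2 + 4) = 558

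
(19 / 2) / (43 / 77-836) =-1463 / 128658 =-0.01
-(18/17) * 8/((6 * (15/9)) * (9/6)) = -48/85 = -0.56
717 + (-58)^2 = 4081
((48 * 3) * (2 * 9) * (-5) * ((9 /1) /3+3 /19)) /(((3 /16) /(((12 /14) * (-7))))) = 1309642.11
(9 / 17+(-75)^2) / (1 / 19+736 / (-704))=-39975012 / 7055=-5666.20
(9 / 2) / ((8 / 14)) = 63 / 8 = 7.88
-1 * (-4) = 4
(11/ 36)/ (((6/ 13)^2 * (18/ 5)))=9295/ 23328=0.40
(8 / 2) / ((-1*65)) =-4 / 65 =-0.06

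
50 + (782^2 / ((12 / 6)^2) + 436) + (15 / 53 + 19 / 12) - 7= 97538147 / 636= 153361.87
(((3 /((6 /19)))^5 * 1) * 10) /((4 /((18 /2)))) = 111424455 /64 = 1741007.11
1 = 1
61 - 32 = 29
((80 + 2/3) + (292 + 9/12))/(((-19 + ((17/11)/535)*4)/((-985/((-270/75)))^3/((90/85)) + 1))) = -53553647964204419185/140769036864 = -380436274.60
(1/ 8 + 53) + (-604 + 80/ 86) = -549.94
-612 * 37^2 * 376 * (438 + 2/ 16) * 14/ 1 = -1932274338120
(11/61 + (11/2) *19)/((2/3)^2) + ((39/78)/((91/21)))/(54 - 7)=70228461/298168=235.53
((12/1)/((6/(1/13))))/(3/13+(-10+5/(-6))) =-12/827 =-0.01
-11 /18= -0.61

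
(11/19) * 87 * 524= 26393.05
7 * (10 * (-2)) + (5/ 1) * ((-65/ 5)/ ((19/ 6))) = -3050/ 19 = -160.53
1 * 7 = 7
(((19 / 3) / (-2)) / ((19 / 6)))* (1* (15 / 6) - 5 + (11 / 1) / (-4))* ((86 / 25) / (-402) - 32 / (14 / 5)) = -402301 / 6700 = -60.04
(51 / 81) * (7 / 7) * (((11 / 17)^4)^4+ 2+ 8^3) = 25011898573822633971395 / 77285422390765026411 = 323.63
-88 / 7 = -12.57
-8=-8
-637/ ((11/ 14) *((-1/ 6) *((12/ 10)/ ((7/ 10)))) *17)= 31213/ 187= 166.91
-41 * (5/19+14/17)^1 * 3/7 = -43173/2261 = -19.09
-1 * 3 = -3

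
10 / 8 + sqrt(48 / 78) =2 * sqrt(26) / 13 + 5 / 4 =2.03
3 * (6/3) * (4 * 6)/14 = 72/7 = 10.29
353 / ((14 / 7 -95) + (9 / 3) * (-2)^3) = -353 / 117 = -3.02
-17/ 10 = -1.70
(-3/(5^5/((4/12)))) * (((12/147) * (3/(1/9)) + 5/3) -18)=0.00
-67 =-67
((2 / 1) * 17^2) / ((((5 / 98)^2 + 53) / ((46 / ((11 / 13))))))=3319564976 / 5599407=592.84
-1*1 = -1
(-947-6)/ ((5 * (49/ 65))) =-12389/ 49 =-252.84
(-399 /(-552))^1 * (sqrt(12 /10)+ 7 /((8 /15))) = 10.28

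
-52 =-52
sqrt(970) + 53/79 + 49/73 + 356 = sqrt(970) + 2060792/5767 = 388.49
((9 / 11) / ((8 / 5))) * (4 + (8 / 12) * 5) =15 / 4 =3.75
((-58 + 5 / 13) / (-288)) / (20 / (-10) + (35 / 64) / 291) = -145306 / 1451307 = -0.10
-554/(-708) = 277/354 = 0.78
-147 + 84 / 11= -1533 / 11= -139.36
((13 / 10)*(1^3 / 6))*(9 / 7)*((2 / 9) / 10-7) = -2041 / 1050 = -1.94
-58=-58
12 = 12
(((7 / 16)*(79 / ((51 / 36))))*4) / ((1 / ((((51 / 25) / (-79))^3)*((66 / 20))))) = -5407479 / 975156250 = -0.01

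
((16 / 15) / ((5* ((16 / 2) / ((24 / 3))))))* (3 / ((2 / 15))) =24 / 5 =4.80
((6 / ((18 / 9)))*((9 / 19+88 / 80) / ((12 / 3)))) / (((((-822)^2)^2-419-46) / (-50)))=-1495 / 11565904640572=-0.00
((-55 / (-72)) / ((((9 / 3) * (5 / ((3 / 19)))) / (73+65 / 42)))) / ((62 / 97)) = 0.94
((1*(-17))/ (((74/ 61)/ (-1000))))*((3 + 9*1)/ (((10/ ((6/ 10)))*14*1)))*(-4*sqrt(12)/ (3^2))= -165920*sqrt(3)/ 259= -1109.58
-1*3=-3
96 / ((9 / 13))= 138.67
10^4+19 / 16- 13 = 159811 / 16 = 9988.19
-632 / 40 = -79 / 5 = -15.80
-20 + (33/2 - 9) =-25/2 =-12.50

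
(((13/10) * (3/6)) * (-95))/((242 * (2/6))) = -741/968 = -0.77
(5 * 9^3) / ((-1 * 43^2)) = -3645 / 1849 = -1.97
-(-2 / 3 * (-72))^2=-2304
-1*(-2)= 2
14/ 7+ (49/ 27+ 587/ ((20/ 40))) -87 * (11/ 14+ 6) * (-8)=1115227/ 189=5900.67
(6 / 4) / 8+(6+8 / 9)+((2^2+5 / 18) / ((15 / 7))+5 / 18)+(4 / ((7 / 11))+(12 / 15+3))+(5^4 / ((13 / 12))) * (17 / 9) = 43604075 / 39312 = 1109.18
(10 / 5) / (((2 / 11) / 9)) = 99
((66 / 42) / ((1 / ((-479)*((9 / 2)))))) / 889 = -47421 / 12446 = -3.81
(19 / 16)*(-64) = -76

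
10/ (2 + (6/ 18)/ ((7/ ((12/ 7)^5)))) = 588245/ 159121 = 3.70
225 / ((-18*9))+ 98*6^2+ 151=66197 / 18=3677.61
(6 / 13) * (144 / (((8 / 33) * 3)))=91.38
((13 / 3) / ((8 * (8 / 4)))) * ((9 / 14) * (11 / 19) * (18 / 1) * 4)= 3861 / 532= 7.26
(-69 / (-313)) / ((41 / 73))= 5037 / 12833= 0.39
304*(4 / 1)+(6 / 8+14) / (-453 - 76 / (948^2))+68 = 1283.97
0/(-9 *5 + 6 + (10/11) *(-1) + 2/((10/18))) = 0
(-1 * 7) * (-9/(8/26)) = 819/4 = 204.75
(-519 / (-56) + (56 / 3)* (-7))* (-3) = 20395 / 56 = 364.20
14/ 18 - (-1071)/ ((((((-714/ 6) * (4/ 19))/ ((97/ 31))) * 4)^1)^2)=480059897/ 263483136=1.82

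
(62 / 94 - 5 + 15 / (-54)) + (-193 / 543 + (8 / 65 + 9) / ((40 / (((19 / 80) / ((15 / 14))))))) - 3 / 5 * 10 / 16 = -210931149251 / 39812760000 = -5.30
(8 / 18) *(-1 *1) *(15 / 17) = -20 / 51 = -0.39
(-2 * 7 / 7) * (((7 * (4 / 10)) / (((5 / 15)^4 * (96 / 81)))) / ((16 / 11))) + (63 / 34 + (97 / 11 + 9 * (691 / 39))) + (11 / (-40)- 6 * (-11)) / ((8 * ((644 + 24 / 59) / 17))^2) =-836538018642436509 / 8995993836544000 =-92.99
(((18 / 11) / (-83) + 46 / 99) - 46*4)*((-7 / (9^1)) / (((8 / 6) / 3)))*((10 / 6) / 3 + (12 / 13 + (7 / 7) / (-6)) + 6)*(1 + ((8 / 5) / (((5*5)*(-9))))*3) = 828712320506 / 360520875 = 2298.65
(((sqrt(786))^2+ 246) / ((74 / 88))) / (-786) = -7568 / 4847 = -1.56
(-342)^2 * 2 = 233928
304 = 304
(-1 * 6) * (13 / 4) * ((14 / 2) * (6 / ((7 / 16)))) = -1872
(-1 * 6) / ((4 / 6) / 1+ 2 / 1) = -9 / 4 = -2.25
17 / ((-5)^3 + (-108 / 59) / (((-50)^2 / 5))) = -125375 / 921902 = -0.14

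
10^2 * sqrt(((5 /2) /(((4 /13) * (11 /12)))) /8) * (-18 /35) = -90 * sqrt(2145) /77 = -54.13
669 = 669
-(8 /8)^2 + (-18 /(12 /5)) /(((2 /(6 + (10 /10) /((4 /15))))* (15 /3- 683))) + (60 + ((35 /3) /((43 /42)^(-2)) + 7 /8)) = 49314347 /683424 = 72.16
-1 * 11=-11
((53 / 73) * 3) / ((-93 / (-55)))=2915 / 2263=1.29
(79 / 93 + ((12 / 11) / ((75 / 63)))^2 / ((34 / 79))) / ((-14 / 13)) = -4353002147 / 1673883750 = -2.60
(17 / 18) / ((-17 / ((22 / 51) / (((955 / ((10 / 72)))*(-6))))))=11 / 18936504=0.00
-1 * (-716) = 716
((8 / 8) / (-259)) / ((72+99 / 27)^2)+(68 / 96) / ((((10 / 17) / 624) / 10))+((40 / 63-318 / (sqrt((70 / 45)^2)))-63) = 870491660821 / 120114099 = 7247.21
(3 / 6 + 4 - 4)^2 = 1 / 4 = 0.25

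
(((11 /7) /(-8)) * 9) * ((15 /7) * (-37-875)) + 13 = 3467.90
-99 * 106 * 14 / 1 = -146916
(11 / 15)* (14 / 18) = 77 / 135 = 0.57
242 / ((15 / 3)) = 242 / 5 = 48.40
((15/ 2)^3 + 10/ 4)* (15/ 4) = 50925/ 32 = 1591.41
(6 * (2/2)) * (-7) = -42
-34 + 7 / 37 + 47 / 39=-47050 / 1443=-32.61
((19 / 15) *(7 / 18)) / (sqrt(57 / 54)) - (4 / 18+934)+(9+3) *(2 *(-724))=-164792 / 9+7 *sqrt(38) / 90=-18309.74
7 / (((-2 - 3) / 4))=-5.60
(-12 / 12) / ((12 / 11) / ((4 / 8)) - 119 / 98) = -154 / 149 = -1.03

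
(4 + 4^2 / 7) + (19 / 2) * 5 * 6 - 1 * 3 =2018 / 7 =288.29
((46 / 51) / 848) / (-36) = -23 / 778464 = -0.00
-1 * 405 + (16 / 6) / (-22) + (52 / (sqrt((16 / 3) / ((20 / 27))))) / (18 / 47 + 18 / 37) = -13369 / 33 + 22607 * sqrt(5) / 2268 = -382.83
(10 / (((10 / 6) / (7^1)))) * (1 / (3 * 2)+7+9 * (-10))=-3479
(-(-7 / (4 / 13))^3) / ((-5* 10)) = -753571 / 3200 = -235.49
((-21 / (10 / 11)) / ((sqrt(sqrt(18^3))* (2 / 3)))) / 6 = -77* 2^(1 / 4)* sqrt(3) / 240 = -0.66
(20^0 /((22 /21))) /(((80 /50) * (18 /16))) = 35 /66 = 0.53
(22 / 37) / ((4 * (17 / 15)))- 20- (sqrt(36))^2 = -70283 / 1258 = -55.87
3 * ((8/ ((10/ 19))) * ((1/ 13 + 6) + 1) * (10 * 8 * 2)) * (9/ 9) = 671232/ 13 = 51633.23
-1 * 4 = -4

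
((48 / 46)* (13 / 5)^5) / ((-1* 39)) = -228488 / 71875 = -3.18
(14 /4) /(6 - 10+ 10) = 7 /12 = 0.58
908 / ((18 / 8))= 3632 / 9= 403.56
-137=-137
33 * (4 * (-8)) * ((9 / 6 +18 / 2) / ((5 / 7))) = -77616 / 5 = -15523.20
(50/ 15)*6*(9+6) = 300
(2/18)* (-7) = -7/9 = -0.78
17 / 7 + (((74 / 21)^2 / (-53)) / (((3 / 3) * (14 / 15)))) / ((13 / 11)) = 1571221 / 708981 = 2.22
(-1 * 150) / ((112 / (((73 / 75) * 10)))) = -365 / 28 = -13.04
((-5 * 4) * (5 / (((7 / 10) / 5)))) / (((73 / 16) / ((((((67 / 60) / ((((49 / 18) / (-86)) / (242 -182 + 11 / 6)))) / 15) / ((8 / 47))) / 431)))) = 310.33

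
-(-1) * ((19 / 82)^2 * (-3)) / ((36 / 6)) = -361 / 13448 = -0.03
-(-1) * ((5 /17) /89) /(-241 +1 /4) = -0.00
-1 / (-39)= 1 / 39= 0.03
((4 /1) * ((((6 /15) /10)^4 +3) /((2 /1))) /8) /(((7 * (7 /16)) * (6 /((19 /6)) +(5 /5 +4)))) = 89062576 /2507421875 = 0.04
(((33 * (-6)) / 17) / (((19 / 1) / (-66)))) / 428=3267 / 34561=0.09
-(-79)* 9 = 711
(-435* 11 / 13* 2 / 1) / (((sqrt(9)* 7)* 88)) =-145 / 364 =-0.40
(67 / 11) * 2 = 134 / 11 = 12.18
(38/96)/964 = 19/46272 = 0.00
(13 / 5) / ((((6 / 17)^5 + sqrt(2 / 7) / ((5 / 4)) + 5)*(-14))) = -655915670168005 / 17549587010573614 + 52415841411674*sqrt(14) / 61423554537007649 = -0.03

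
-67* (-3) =201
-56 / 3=-18.67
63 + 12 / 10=321 / 5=64.20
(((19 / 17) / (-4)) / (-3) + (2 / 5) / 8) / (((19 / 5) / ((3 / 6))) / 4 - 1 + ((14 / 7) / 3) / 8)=146 / 1003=0.15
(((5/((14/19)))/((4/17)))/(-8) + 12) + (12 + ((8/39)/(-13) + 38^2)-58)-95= 1311.38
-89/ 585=-0.15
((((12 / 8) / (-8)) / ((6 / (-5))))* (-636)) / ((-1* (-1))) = -795 / 8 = -99.38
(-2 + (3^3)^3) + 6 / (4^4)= 2519171 / 128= 19681.02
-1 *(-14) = 14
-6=-6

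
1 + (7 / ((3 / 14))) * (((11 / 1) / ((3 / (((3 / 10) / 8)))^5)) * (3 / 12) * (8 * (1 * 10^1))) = 245760539 / 245760000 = 1.00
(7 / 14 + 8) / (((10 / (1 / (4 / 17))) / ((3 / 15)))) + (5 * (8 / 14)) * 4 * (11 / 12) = 94069 / 8400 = 11.20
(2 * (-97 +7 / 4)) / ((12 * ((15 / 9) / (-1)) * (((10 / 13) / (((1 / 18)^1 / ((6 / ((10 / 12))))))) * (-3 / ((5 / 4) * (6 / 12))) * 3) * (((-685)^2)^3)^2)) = -1651 / 2655786067032076182331906020750000000000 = -0.00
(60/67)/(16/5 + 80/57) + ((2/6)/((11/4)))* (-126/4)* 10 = -9182895/241736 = -37.99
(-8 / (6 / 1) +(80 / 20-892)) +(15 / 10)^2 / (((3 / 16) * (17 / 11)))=-44960 / 51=-881.57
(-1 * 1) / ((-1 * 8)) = 1 / 8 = 0.12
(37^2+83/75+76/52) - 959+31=432479/975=443.57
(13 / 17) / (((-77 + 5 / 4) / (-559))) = 29068 / 5151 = 5.64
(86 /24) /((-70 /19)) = -817 /840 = -0.97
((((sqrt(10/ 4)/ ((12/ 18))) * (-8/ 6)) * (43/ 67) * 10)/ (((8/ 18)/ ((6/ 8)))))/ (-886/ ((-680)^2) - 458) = 55921500 * sqrt(10)/ 2364877627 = 0.07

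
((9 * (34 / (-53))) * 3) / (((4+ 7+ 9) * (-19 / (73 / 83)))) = 33507 / 835810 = 0.04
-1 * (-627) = 627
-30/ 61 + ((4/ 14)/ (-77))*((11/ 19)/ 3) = -83912/ 170373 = -0.49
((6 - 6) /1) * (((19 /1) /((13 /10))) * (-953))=0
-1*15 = -15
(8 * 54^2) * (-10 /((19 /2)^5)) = -7464960 /2476099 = -3.01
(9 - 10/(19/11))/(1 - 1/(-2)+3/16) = 976/513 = 1.90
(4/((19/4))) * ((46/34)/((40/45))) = 414/323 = 1.28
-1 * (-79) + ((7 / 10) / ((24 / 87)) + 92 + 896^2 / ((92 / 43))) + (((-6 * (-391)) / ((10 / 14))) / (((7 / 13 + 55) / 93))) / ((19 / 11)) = 4777977889023 / 12620560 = 378586.84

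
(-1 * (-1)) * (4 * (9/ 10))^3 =5832/ 125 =46.66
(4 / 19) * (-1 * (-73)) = 292 / 19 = 15.37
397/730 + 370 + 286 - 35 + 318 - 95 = 616517/730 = 844.54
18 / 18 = 1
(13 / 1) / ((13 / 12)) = 12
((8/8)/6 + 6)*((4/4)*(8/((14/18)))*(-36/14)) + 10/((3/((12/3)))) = -22016/147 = -149.77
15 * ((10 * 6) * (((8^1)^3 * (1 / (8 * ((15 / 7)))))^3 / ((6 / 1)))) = 179830784 / 45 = 3996239.64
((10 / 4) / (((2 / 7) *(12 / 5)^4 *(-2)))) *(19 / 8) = -415625 / 1327104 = -0.31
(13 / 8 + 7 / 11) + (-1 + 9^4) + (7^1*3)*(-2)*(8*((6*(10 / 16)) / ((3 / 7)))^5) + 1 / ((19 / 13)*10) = -1152153658259 / 66880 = -17227177.90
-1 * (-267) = 267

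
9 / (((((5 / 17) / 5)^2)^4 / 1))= 62781816969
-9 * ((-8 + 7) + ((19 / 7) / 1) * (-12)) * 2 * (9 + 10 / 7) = 308790 / 49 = 6301.84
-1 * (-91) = 91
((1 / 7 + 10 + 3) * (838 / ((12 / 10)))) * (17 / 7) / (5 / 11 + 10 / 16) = 57667808 / 2793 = 20647.26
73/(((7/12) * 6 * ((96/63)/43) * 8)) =9417/128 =73.57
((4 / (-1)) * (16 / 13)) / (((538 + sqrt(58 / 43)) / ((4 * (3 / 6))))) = -1480576 / 80899221 + 64 * sqrt(2494) / 80899221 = -0.02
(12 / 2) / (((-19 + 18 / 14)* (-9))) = 7 / 186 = 0.04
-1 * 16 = -16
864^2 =746496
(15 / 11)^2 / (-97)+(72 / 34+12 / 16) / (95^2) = -27158757 / 1440599380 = -0.02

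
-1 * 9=-9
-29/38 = -0.76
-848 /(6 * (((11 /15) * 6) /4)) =-4240 /33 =-128.48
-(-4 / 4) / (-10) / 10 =-1 / 100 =-0.01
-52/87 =-0.60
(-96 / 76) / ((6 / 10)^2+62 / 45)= -5400 / 7429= -0.73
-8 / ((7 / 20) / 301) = -6880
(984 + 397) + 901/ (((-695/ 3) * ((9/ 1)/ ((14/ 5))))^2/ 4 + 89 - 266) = 149897010901/ 108541857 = 1381.01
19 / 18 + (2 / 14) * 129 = 2455 / 126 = 19.48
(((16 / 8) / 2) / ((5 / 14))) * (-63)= -882 / 5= -176.40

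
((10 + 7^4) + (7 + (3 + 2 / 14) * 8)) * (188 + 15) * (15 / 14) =3719685 / 7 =531383.57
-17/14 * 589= -10013/14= -715.21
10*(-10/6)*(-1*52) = 2600/3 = 866.67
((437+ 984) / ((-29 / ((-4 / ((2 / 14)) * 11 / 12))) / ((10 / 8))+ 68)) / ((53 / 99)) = 54161415 / 1405984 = 38.52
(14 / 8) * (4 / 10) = 0.70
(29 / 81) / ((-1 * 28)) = -29 / 2268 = -0.01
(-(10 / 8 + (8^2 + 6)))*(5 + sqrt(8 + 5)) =-1425 / 4 - 285*sqrt(13) / 4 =-613.15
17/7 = 2.43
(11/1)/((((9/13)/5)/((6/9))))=1430/27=52.96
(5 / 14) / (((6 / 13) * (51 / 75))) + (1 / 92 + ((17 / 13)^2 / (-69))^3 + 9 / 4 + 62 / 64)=26372005545315509 / 6038155953150048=4.37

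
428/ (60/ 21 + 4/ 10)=7490/ 57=131.40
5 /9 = 0.56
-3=-3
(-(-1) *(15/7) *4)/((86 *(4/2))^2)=15/51772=0.00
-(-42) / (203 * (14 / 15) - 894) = -315 / 5284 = -0.06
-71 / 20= -3.55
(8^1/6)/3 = 4/9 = 0.44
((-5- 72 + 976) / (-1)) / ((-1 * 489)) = 899 / 489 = 1.84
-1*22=-22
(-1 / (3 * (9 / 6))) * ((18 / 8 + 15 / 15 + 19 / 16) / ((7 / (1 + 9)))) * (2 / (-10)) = 71 / 252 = 0.28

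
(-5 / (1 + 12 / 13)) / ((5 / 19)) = -247 / 25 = -9.88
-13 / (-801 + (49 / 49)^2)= 13 / 800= 0.02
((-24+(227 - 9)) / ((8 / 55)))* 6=16005 / 2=8002.50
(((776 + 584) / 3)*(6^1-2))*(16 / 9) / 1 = 87040 / 27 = 3223.70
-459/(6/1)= -153/2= -76.50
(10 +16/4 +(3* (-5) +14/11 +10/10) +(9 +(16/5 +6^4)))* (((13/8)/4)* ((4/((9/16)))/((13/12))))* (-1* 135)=-5185512/11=-471410.18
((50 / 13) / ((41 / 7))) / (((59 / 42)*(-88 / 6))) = -11025 / 345917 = -0.03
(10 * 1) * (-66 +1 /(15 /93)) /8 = -299 /4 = -74.75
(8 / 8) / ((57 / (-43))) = -43 / 57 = -0.75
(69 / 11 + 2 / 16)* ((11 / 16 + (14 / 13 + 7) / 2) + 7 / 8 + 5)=1241415 / 18304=67.82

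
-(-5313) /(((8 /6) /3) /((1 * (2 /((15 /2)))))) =15939 /5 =3187.80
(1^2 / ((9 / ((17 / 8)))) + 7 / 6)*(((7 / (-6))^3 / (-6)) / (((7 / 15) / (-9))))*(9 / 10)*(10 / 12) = -24745 / 4608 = -5.37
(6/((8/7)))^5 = 3988.38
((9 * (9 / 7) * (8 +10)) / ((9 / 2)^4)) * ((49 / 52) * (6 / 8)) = 14 / 39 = 0.36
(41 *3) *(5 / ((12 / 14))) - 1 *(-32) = 1499 / 2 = 749.50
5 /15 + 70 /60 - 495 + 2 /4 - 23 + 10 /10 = -515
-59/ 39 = -1.51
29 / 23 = 1.26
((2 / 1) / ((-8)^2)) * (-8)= -1 / 4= -0.25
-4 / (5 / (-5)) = 4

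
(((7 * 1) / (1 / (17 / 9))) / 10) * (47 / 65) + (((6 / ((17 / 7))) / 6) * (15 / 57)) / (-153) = 10229471 / 10707450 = 0.96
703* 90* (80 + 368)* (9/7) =36443520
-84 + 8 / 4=-82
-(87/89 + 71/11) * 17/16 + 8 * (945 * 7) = 207203797/3916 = 52912.10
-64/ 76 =-16/ 19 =-0.84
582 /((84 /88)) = 609.71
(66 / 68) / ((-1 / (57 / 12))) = -627 / 136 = -4.61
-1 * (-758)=758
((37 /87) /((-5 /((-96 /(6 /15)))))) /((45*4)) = 148 /1305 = 0.11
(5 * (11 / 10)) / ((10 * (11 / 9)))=9 / 20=0.45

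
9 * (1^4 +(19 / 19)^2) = 18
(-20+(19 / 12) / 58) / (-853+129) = 0.03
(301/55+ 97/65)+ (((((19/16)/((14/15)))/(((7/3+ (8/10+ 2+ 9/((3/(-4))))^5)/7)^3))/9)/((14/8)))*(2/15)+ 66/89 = 92541048794204927051946551214531/12008012968779674954625146802316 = 7.71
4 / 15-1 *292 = -4376 / 15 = -291.73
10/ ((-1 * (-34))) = 5/ 17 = 0.29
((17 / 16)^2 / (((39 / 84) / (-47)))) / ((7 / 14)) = -95081 / 416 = -228.56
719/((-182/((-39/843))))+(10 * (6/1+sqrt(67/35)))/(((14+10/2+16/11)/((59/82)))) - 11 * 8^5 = -872065947163/2419410+649 * sqrt(2345)/64575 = -360445.22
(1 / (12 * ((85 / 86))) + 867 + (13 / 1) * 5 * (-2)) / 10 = 375913 / 5100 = 73.71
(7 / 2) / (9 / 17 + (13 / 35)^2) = 145775 / 27796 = 5.24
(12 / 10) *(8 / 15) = 16 / 25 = 0.64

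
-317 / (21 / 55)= -17435 / 21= -830.24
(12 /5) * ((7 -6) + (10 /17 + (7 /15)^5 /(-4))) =81726781 /21515625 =3.80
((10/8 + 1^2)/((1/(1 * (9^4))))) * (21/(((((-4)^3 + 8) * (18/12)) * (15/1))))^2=4.10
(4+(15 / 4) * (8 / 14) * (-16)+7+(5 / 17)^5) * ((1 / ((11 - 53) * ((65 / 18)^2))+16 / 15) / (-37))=7287869662016 / 10875998130725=0.67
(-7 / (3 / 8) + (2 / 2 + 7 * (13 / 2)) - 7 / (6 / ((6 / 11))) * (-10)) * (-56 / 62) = -31598 / 1023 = -30.89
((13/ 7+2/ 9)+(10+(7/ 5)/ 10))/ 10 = 38491/ 31500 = 1.22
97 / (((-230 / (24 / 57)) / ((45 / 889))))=-3492 / 388493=-0.01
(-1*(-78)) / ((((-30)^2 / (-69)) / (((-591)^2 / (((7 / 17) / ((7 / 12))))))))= -591798441 / 200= -2958992.20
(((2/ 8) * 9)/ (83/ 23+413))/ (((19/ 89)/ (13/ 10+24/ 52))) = 1406289/ 31556720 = 0.04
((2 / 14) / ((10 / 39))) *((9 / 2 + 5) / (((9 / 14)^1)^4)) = 338884 / 10935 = 30.99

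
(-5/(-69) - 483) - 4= -33598/69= -486.93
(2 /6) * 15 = 5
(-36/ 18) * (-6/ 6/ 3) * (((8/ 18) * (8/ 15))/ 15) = 64/ 6075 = 0.01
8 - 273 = -265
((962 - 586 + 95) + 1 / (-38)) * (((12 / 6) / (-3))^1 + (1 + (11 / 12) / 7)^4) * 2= 863694920297 / 945955584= 913.04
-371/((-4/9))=3339/4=834.75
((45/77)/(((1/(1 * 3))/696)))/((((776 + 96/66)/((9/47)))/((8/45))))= 18792/351701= 0.05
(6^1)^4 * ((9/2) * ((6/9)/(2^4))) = 243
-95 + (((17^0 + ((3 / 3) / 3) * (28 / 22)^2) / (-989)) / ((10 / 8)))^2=-165551274671 / 1742645025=-95.00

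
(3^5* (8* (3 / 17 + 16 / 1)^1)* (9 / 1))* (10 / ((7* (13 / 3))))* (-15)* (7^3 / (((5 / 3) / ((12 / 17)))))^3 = -4658711181555594240 / 1085773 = -4290686157747.15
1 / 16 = 0.06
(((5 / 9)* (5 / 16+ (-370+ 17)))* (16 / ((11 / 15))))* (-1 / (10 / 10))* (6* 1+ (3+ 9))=76950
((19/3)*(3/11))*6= 114/11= 10.36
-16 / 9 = -1.78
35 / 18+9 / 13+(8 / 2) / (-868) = 2.63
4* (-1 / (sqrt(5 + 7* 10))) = -4* sqrt(3) / 15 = -0.46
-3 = -3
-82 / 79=-1.04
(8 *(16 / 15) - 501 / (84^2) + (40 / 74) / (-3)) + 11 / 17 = 22016571 / 2465680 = 8.93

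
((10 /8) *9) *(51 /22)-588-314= -77081 /88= -875.92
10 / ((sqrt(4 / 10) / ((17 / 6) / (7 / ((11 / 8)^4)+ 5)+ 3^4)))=248805595*sqrt(10) / 611262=1287.16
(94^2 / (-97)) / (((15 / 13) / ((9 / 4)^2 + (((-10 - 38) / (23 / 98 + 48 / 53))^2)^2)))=-591713158462978116478457583 / 2387638980180419540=-247823545.93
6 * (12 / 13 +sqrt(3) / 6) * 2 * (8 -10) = -288 / 13 -4 * sqrt(3) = -29.08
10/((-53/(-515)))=5150/53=97.17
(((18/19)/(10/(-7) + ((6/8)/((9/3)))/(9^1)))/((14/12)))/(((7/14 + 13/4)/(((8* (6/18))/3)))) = -4608/33535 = -0.14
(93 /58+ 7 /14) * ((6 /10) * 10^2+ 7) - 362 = -221.07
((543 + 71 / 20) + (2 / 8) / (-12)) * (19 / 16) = 2492173 / 3840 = 649.00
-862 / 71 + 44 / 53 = -42562 / 3763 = -11.31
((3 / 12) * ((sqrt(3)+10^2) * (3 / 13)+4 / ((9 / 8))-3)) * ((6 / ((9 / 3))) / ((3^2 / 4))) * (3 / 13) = 2 * sqrt(3) / 169+5530 / 4563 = 1.23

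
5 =5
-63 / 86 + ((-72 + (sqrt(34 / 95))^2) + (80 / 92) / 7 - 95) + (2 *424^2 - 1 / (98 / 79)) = 1654530001879 / 4603795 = 359383.94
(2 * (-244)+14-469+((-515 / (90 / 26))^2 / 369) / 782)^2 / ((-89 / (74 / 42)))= -17971764847897055291413 / 1021046633092524276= -17601.32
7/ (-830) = -7/ 830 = -0.01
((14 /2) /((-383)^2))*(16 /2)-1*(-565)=82879341 /146689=565.00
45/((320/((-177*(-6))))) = 4779/32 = 149.34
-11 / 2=-5.50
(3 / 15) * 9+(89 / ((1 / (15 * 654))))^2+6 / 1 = 3811430740539 / 5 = 762286148107.80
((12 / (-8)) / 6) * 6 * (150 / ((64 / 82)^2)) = -378225 / 1024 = -369.36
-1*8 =-8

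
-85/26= -3.27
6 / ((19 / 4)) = 24 / 19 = 1.26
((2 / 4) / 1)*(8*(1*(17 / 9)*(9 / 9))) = 68 / 9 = 7.56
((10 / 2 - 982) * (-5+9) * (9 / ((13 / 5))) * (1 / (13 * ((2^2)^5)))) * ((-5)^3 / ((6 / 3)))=5495625 / 86528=63.51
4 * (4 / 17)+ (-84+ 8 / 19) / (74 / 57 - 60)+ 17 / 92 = 6671601 / 2616572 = 2.55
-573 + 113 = -460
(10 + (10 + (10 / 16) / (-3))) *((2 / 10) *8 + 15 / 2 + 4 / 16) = 17765 / 96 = 185.05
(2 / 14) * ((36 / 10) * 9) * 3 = 486 / 35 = 13.89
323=323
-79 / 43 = -1.84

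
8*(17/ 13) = 136/ 13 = 10.46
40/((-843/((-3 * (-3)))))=-120/281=-0.43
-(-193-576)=769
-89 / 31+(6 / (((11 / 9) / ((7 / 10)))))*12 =65413 / 1705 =38.37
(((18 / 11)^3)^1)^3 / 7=198359290368 / 16505633837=12.02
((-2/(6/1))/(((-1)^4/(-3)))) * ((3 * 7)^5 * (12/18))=2722734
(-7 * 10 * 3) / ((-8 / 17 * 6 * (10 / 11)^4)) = 108.89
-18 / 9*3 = -6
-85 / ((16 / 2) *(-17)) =0.62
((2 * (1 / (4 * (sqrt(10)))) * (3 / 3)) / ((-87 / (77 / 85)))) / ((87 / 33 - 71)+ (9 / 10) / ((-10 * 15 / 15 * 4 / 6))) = 1694 * sqrt(10) / 222880863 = 0.00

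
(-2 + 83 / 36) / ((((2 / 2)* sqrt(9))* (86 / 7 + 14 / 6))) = 77 / 11052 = 0.01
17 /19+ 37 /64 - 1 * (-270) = 330111 /1216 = 271.47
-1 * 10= -10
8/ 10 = 4/ 5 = 0.80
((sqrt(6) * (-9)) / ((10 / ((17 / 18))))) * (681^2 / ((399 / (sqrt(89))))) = -2627979 * sqrt(534) / 2660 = -22830.26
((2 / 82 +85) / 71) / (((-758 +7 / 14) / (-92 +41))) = 118524 / 1470055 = 0.08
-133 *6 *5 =-3990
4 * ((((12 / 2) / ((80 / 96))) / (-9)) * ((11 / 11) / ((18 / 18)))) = -16 / 5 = -3.20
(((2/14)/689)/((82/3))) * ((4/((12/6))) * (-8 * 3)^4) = 5.03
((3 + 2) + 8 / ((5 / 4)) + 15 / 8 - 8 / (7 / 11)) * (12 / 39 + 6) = 8077 / 1820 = 4.44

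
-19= -19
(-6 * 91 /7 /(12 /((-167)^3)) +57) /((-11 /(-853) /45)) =2324101700205 /22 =105640986372.95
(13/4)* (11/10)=143/40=3.58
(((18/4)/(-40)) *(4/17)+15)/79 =5091/26860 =0.19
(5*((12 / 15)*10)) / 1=40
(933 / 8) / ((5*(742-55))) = 311 / 9160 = 0.03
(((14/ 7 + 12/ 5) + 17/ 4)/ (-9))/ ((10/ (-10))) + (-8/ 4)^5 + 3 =-5047/ 180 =-28.04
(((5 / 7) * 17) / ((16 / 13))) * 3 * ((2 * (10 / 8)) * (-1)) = -16575 / 224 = -74.00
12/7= 1.71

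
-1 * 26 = -26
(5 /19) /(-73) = -5 /1387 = -0.00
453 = 453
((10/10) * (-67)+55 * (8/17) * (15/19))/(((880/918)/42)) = -8528247/4180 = -2040.25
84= 84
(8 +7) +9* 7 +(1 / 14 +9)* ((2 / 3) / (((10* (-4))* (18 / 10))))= 117809 / 1512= 77.92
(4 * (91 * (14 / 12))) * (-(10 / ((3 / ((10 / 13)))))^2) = -980000 / 351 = -2792.02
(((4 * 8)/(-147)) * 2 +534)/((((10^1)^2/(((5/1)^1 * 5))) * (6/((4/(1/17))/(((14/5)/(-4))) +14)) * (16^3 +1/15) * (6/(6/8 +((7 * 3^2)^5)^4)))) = -24601740456719385158726464453425368245041905/337188208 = -72961449638592892782082300000000000.00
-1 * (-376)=376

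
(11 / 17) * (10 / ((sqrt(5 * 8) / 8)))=44 * sqrt(10) / 17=8.18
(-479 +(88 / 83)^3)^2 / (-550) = -74640699366659001 / 179817205352950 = -415.09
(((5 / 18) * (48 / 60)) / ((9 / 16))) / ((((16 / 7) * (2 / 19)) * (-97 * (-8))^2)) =133 / 48776256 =0.00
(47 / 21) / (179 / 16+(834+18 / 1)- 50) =752 / 273231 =0.00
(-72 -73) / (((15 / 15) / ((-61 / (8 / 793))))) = 7014085 / 8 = 876760.62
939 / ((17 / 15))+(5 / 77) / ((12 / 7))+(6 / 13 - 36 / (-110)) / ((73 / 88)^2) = 644926356089 / 777287940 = 829.71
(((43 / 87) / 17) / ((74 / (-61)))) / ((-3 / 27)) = 7869 / 36482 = 0.22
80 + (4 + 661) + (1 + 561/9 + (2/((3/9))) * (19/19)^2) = 2443/3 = 814.33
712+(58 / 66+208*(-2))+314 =20159 / 33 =610.88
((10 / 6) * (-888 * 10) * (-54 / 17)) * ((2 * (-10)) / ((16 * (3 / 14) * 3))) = -1554000 / 17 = -91411.76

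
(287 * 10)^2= 8236900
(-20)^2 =400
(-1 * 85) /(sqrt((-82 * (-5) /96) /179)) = -68 * sqrt(110085) /41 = -550.29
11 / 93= 0.12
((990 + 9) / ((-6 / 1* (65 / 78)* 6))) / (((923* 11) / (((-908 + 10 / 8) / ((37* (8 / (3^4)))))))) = 0.81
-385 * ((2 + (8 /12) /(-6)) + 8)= -34265 /9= -3807.22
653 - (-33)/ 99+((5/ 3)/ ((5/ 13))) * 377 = 2287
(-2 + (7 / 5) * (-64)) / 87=-1.05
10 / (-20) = -1 / 2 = -0.50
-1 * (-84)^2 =-7056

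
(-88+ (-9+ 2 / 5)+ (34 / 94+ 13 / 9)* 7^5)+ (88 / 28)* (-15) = 447291067 / 14805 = 30212.16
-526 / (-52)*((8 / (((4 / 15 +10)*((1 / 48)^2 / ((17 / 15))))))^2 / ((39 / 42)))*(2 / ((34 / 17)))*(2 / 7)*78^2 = 78395217523.80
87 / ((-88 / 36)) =-783 / 22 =-35.59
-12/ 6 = -2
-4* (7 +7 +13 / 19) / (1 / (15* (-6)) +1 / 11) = -1104840 / 1501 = -736.07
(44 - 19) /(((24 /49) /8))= 1225 /3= 408.33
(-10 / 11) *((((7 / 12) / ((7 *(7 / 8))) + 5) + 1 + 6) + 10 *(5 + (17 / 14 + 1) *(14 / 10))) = -19550 / 231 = -84.63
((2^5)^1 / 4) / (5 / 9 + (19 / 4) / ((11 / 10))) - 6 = -4206 / 965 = -4.36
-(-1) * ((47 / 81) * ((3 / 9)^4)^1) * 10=470 / 6561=0.07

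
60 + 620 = 680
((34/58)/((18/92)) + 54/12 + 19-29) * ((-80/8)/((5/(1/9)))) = 1307/2349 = 0.56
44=44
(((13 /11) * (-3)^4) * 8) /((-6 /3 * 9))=-468 /11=-42.55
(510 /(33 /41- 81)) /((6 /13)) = -45305 /3288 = -13.78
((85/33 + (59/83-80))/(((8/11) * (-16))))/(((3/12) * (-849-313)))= -105059/4629408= -0.02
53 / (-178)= -53 / 178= -0.30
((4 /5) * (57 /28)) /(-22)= -57 /770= -0.07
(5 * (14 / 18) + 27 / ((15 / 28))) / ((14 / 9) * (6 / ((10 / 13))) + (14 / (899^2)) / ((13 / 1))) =3666807937 / 819515904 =4.47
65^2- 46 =4179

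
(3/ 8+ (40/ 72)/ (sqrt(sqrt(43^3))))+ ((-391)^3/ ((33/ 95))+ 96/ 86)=-1953495055351/ 11352+ 5 * 43^(1/ 4)/ 387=-172083778.63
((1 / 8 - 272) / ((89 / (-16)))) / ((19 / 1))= 4350 / 1691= 2.57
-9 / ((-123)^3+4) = 9 / 1860863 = 0.00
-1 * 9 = -9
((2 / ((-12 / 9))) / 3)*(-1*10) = 5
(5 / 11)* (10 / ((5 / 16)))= 160 / 11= 14.55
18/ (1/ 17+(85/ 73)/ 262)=1950852/ 6857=284.51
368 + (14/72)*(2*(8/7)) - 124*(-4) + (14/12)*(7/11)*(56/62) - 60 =805.12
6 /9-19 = -55 /3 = -18.33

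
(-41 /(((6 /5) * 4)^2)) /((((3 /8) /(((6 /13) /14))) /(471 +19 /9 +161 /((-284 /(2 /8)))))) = -4956529975 /66987648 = -73.99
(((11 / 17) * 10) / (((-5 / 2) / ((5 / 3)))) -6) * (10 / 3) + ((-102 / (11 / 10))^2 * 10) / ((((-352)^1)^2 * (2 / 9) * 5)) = -4839206815 / 143364672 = -33.75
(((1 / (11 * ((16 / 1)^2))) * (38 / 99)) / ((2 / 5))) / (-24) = -95 / 6690816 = -0.00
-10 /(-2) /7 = 5 /7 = 0.71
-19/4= -4.75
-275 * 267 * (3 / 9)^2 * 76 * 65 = -120906500 / 3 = -40302166.67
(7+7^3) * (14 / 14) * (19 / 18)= 369.44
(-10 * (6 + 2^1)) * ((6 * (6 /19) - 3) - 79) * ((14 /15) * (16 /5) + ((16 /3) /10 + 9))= 7622176 /95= 80233.43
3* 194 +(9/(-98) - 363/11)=53793/98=548.91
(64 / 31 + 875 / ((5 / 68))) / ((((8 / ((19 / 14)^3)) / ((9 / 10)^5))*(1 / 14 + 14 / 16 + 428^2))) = 37359181490931 / 3116488856600000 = 0.01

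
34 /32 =17 /16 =1.06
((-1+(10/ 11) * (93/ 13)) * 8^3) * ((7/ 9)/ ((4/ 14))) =9872128/ 1287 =7670.65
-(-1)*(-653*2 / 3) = -1306 / 3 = -435.33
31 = 31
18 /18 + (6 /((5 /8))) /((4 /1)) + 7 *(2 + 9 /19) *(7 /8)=14099 /760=18.55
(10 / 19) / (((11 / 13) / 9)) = 1170 / 209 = 5.60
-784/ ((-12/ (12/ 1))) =784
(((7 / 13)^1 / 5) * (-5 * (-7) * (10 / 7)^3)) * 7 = 1000 / 13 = 76.92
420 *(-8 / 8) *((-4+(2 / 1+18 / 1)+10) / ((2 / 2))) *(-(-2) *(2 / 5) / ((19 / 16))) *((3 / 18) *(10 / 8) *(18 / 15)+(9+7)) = -2271360 / 19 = -119545.26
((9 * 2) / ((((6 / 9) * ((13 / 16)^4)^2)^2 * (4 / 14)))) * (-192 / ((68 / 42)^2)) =-55350636184786227035111424 / 192305400053938974049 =-287826.74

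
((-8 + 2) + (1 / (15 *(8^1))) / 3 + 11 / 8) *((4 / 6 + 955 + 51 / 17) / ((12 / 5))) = -149552 / 81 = -1846.32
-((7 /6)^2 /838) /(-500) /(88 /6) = 49 /221232000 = 0.00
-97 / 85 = -1.14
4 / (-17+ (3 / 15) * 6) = -20 / 79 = -0.25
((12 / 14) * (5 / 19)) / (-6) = -0.04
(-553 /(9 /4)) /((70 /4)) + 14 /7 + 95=3733 /45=82.96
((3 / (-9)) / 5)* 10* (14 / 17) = -28 / 51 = -0.55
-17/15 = -1.13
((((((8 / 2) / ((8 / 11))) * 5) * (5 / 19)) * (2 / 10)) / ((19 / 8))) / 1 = 220 / 361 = 0.61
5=5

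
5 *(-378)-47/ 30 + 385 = -45197/ 30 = -1506.57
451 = 451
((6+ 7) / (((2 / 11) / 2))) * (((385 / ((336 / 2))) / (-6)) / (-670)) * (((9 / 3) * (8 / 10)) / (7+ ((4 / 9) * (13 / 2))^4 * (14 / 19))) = 65362869 / 19484342360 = 0.00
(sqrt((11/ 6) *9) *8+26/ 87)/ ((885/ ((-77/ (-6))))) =1001/ 230985+154 *sqrt(66)/ 2655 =0.48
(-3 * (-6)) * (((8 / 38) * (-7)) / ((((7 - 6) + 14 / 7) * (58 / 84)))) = -7056 / 551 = -12.81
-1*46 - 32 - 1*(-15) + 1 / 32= -2015 / 32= -62.97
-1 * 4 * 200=-800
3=3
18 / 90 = 1 / 5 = 0.20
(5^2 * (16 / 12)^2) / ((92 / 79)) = 38.16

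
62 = 62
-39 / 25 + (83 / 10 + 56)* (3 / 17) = 8319 / 850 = 9.79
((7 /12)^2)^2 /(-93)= -2401 /1928448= -0.00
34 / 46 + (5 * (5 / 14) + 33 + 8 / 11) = 128405 / 3542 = 36.25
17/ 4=4.25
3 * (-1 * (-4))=12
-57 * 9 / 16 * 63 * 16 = -32319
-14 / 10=-7 / 5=-1.40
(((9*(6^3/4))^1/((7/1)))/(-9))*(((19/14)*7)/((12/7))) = -42.75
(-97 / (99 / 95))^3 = -782503013375 / 970299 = -806455.55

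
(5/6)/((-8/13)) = -65/48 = -1.35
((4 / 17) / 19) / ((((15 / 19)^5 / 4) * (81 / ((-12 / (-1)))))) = 8340544 / 348553125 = 0.02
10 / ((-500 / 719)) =-719 / 50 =-14.38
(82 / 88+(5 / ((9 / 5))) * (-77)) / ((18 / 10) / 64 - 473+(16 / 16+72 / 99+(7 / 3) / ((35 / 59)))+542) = -6746480 / 2366139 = -2.85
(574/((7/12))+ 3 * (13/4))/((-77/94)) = -186825/154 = -1213.15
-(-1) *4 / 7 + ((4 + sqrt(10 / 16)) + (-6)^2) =sqrt(10) / 4 + 284 / 7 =41.36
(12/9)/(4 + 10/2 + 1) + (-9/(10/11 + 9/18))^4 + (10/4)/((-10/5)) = 92155341053/55411260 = 1663.12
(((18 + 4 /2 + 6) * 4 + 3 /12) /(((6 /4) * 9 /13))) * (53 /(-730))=-95771 /13140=-7.29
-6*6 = -36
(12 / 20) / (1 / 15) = 9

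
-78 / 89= -0.88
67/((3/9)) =201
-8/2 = -4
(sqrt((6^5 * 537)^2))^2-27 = 17436570706917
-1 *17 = -17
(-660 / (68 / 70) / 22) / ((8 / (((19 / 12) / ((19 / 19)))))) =-6.11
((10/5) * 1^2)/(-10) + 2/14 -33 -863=-31362/35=-896.06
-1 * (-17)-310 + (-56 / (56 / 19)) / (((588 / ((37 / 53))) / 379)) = -9397489 / 31164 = -301.55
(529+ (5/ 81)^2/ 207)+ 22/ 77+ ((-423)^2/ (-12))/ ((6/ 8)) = -183974599499/ 9506889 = -19351.71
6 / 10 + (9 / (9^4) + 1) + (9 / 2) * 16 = 268277 / 3645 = 73.60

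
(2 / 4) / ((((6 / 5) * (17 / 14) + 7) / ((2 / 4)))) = 35 / 1184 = 0.03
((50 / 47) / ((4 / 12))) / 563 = 150 / 26461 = 0.01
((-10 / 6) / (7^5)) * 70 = -50 / 7203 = -0.01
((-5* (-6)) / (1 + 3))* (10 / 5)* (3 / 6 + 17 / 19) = 795 / 38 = 20.92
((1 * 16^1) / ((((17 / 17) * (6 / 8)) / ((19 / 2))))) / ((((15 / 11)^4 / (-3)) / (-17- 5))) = 3868.41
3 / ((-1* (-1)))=3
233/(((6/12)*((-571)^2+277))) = 0.00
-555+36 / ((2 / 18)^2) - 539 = 1822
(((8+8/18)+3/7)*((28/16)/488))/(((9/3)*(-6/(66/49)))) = -6149/2582496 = -0.00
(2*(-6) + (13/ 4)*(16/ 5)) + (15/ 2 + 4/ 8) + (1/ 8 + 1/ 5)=269/ 40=6.72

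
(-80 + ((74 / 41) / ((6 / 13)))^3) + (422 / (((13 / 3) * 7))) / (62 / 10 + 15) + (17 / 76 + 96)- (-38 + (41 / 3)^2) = -49175984244535 / 682097077116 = -72.10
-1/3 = -0.33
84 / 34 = 42 / 17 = 2.47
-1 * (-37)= 37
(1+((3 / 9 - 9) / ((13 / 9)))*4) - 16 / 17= -407 / 17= -23.94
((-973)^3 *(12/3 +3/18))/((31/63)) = -483612841425/62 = -7800207119.76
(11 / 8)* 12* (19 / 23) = 13.63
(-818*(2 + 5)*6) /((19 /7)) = -240492 /19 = -12657.47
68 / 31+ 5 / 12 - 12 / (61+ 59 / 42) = 2357503 / 975012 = 2.42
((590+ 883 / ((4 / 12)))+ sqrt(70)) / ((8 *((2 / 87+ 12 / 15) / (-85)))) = -119762025 / 2864 - 36975 *sqrt(70) / 2864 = -41924.36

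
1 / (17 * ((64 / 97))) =97 / 1088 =0.09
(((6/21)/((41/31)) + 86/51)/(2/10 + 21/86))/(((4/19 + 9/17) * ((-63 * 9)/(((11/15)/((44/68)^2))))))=-13148660744/735413195979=-0.02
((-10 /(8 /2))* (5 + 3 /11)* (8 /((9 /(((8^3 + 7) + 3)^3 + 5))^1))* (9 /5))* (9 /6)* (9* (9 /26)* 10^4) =-1542064144140000 /11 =-140187649467272.73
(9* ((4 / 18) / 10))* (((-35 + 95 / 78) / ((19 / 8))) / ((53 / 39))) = -2108 / 1007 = -2.09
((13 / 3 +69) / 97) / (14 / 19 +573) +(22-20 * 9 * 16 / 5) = -159762694 / 288381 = -554.00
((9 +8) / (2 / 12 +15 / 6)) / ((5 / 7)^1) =8.92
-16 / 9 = -1.78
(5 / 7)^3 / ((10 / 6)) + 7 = 2476 / 343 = 7.22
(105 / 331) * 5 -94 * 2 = -61703 / 331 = -186.41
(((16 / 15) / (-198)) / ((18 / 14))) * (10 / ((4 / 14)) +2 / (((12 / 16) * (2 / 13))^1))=-8792 / 40095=-0.22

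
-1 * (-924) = 924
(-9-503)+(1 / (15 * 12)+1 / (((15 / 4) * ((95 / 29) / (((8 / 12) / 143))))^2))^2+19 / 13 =-1140872331833920730216342759 / 2234645353398285506250000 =-510.54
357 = 357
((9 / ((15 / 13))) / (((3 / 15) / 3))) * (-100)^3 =-117000000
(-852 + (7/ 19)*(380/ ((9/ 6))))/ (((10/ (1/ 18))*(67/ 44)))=-25036/ 9045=-2.77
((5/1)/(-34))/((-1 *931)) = 5/31654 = 0.00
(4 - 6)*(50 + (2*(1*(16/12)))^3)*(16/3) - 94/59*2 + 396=-1638200/4779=-342.79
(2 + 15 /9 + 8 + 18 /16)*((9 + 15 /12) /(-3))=-12587 /288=-43.70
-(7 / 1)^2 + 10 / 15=-145 / 3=-48.33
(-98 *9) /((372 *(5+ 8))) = -147 /806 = -0.18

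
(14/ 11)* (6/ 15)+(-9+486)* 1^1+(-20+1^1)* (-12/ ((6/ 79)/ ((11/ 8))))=1013157/ 220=4605.26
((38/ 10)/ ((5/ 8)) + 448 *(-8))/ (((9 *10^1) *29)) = -14908/ 10875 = -1.37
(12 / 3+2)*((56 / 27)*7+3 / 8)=3217 / 36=89.36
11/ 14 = 0.79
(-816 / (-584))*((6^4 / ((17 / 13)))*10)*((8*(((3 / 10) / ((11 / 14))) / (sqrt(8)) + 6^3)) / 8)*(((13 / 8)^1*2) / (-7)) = -1389591.51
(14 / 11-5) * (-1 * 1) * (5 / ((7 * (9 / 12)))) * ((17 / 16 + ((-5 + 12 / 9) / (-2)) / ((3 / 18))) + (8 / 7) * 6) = 434395 / 6468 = 67.16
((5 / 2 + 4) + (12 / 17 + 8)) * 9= 4653 / 34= 136.85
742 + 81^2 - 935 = 6368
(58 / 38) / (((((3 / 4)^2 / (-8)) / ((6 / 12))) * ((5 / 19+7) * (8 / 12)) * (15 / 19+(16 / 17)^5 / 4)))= -12517459312 / 5439668337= -2.30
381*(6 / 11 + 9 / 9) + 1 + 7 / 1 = 6565 / 11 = 596.82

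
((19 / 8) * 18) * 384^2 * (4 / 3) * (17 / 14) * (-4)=-285769728 / 7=-40824246.86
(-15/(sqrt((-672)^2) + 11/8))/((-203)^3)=120/45064555249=0.00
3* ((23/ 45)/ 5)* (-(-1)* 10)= 46/ 15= 3.07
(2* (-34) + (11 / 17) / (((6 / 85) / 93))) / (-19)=-1569 / 38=-41.29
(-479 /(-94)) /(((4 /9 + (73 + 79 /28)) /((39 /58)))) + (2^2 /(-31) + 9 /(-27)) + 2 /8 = -1631636347 /9744724884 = -0.17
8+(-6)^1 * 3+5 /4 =-35 /4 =-8.75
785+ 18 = 803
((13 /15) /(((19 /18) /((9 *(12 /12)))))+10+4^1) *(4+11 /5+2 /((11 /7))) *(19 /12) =69596 /275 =253.08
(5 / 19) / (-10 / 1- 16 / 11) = -0.02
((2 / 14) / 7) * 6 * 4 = 24 / 49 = 0.49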